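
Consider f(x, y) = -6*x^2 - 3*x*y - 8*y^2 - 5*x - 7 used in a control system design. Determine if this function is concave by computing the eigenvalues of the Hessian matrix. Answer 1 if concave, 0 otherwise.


The Hessian of f(x,y) = -6*x^2 - 3*x*y - 8*y^2 - 5*x - 7 is:
H = [[-12, -3], [-3, -16]]
Trace = -12 - 16 = -28
Determinant = -12*-16 - (-3)^2 = 183
Discriminant = (-28)^2 - 4*183 = 52.0
Eigenvalues: lambda_1 = -17.6056, lambda_2 = -10.3944
The function is concave.

1


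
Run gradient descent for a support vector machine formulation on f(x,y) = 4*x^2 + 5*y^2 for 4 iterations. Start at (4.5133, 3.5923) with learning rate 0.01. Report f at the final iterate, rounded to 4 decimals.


Gradient descent on f(x,y) = 4*x^2 + 5*y^2.
Starting point: (4.5133, 3.5923), alpha = 0.01
Step 1: grad_x = 2*4*4.5133 = 36.1064, grad_y = 2*5*3.5923 = 35.923
  x_1 = 4.5133 - 0.01*36.1064 = 4.1522
  y_1 = 3.5923 - 0.01*35.923 = 3.2331
Step 2: grad_x = 2*4*4.1522 = 33.2179, grad_y = 2*5*3.2331 = 32.3307
  x_2 = 4.1522 - 0.01*33.2179 = 3.8201
  y_2 = 3.2331 - 0.01*32.3307 = 2.9098
Step 3: grad_x = 2*4*3.8201 = 30.5605, grad_y = 2*5*2.9098 = 29.0976
  x_3 = 3.8201 - 0.01*30.5605 = 3.5145
  y_3 = 2.9098 - 0.01*29.0976 = 2.6188
Step 4: grad_x = 2*4*3.5145 = 28.1156, grad_y = 2*5*2.6188 = 26.1879
  x_4 = 3.5145 - 0.01*28.1156 = 3.2333
  y_4 = 2.6188 - 0.01*26.1879 = 2.3569
f(3.2333, 2.3569) = 4*3.2333^2 + 5*2.3569^2 = 69.5919


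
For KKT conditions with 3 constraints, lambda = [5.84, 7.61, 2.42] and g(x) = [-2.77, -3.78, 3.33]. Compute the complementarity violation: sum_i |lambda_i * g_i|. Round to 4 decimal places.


KKT complementary slackness check:
lambda_1 * g_1 = 5.84 * -2.77 = -16.1768
lambda_2 * g_2 = 7.61 * -3.78 = -28.7658
lambda_3 * g_3 = 2.42 * 3.33 = 8.0586
Total violation = 16.1768 + 28.7658 + 8.0586 = 53.0012


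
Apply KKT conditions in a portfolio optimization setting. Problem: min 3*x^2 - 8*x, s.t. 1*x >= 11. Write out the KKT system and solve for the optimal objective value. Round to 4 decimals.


Step 1: Try lambda = 0 (constraint inactive).
x_unc = 8/(2*3) = 1.3333
Check: 1*1.3333 = 1.3333 < 11 -- violated!
Step 2: Constraint must be active: 1*x = 11
x* = 11/1 = 11.0
lambda = (2*3*11.0 - 8)/1 = 58.0
Step 3: Compute optimal value.
f(x*) = 3*11.0^2 - 8*11.0 = 275.0


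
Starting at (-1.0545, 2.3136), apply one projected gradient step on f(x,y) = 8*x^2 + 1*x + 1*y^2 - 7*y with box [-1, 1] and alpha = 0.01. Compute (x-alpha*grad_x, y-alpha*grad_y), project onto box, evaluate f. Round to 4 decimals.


Step 1: Compute gradient at (-1.0545, 2.3136).
grad_x = 2*8*-1.0545 + 1 = -15.872
grad_y = 2*1*2.3136 - 7 = -2.3728
Step 2: Gradient step.
x_raw = -1.0545 - 0.01*-15.872 = -0.8958
y_raw = 2.3136 - 0.01*-2.3728 = 2.3373
Step 3: Project onto [-1, 1].
x_proj = clip(-0.8958) = -0.8958
y_proj = clip(2.3373) = 1.0
Step 4: Evaluate f.
f(-0.8958, 1.0) = -0.4764


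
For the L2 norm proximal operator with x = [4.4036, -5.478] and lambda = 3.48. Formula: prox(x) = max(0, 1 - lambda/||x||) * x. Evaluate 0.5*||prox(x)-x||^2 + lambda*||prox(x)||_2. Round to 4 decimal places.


Step 1: Compute ||x||.
||x|| = 7.0285
Step 2: Compute scaling factor.
scale = max(0, 1 - 3.48/7.0285) = 0.5049
Step 3: prox(x) = [2.2233, -2.7657]
||prox(x)|| = 3.5485
Step 4: Proximal objective.
0.5*||prox-x||^2 = 6.0552
lambda*||prox|| = 12.3488
Total = 18.4041


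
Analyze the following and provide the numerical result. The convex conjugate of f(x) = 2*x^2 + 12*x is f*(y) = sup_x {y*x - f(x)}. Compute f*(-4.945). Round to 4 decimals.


f*(y) = sup_x {y*x - a*x^2 - b*x} = sup_x {(y-b)*x - a*x^2}
FOC: (y - b) - 2a*x = 0 => x* = (y - b)/(2a)
x* = (-4.945 - 12)/(2*2) = -4.2363
f*(-4.945) = (y-b)^2/(4a) = (-4.945 - 12)^2/(4*2)
= 287.133/8 = 35.8916


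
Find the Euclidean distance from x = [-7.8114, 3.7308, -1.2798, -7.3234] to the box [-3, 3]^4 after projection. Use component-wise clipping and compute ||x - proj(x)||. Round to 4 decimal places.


Project each component onto [-3, 3].
clip(-7.8114) = -3.0, clip(3.7308) = 3.0, clip(-1.2798) = -1.2798, clip(-7.3234) = -3.0
Projection = [-3.0, 3.0, -1.2798, -3.0]
Squared diffs: [23.1496, 0.5341, 0.0, 18.6918]
Distance = sqrt(42.3755) = 6.5096


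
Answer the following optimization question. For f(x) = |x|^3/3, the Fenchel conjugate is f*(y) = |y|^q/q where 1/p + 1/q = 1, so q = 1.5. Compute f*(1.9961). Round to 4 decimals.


The conjugate exponent q satisfies 1/p + 1/q = 1.
p = 3, so q = 3/(3 - 1) = 1.5
|y|^q = 1.9961^1.5 = 2.8202
f*(1.9961) = 2.8202 / 1.5 = 1.8801


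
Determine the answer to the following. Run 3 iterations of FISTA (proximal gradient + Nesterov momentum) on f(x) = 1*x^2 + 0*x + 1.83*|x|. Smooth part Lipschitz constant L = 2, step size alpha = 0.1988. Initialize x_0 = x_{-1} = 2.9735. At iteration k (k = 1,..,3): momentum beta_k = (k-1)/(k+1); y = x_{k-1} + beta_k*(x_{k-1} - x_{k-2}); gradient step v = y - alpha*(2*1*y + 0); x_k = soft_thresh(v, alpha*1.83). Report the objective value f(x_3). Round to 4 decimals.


FISTA on f(x) = 1*x^2 + 0*x + 1.83*|x|
L = 2, alpha = 0.1988
Iteration 1: beta = 0.0, y = 2.9735 + 0.0*(2.9735 - 2.9735) = 2.9735
  grad(y) = 5.947, v = y - alpha*grad = 1.7912
  prox(v) = soft_thresh(1.7912, 0.3638) = 1.4274
Iteration 2: beta = 0.3333, y = 1.4274 + 0.3333*(1.4274 - 2.9735) = 0.9121
  grad(y) = 1.8242, v = y - alpha*grad = 0.5494
  prox(v) = soft_thresh(0.5494, 0.3638) = 0.1856
Iteration 3: beta = 0.5, y = 0.1856 + 0.5*(0.1856 - 1.4274) = -0.4353
  grad(y) = -0.8705, v = y - alpha*grad = -0.2622
  prox(v) = soft_thresh(-0.2622, 0.3638) = 0.0
f(x_3) = 1*0.0^2 + 0*0.0 + 1.83*|0.0| = 0.0


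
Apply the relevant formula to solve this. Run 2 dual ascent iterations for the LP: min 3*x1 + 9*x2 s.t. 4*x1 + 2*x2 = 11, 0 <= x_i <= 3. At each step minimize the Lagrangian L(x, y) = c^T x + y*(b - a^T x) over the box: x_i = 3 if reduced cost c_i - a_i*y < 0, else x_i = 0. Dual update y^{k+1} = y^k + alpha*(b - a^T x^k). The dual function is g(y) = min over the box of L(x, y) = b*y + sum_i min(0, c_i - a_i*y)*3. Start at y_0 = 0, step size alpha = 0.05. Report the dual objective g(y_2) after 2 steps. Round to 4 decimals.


Dual ascent for LP: min 3*x1 + 9*x2, 4*x1 + 2*x2 = 11, 0 <= x_i <= 3
Step 1: y^k = 0.0, reduced costs: (3.0, 9.0)
  x^k = (0.0, 0.0), subgradient = b - a^T x = 11.0
  y^{k+1} = 0.0 + 0.05*11.0 = 0.55
Step 2: y^k = 0.55, reduced costs: (0.8, 7.9)
  x^k = (0.0, 0.0), subgradient = b - a^T x = 11.0
  y^{k+1} = 0.55 + 0.05*11.0 = 1.1
Dual objective at y_2 = 1.1: reduced costs (-1.4, 6.8), box minimizer x = (3.0, 0.0)
g(y_2) = b*y + (c1 - a1*y)*x1 + (c2 - a2*y)*x2 = 11*1.1 + (-1.4)*3.0 + 6.8*0.0 = 12.1 - 4.2 + 0.0 = 7.9


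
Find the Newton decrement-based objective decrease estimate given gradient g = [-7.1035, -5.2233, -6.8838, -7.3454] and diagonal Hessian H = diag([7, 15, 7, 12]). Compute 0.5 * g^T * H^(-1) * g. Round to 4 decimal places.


Step 1: H is diagonal, so H^(-1) * g = [-1.0148, -0.3482, -0.9834, -0.6121].
Step 2: g^T H^(-1) g = sum_i g_i^2 / H_ii
  = (-7.1035)^2/7 + (-5.2233)^2/15 + (-6.8838)^2/7 + (-7.3454)^2/12
  = 7.2085 + 1.8189 + 6.7695 + 4.4962 = 20.2932
Step 3: Objective decrease = 0.5 * g^T H^(-1) g = 10.1466


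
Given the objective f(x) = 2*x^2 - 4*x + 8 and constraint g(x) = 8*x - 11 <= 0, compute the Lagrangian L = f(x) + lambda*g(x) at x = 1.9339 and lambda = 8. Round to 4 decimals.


Step 1: Evaluate f(x).
f(1.9339) = 2*1.9339^2 - 4*1.9339 + 8 = 7.7443
Step 2: Evaluate g(x).
g(1.9339) = 8*1.9339 - 11 = 4.4712
Step 3: Compute Lagrangian.
L = 7.7443 + 8*4.4712 = 43.5139


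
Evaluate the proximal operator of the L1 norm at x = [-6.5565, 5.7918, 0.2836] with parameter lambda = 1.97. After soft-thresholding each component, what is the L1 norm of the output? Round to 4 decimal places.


Soft-thresholding with lambda = 1.97:
prox(-6.5565) = sign(-6.5565)*max(|-6.5565| - 1.97, 0) = -4.5865
prox(5.7918) = sign(5.7918)*max(|5.7918| - 1.97, 0) = 3.8218
prox(0.2836) = sign(0.2836)*max(|0.2836| - 1.97, 0) = 0.0
prox(x) = [-4.5865, 3.8218, 0.0]
||prox(x)||_1 = 4.5865 + 3.8218 + 0.0 = 8.4083


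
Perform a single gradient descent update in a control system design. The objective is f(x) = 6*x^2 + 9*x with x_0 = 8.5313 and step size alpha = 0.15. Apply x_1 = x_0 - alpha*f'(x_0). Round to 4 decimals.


We compute the gradient at x_0 and apply the update.
f'(x) = 12*x + 9
f'(8.5313) = 12*8.5313 + 9 = 111.3756
x_1 = 8.5313 - 0.15*111.3756 = -8.175


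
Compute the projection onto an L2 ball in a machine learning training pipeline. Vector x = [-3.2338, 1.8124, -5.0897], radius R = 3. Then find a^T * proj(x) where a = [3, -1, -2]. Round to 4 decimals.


Step 1: Compute ||x|| (intermediates to 6 decimals).
||x|| = sqrt((-3.2338)^2 + 1.8124^2 + (-5.0897)^2) = 6.29661
Step 2: Project.
Since ||x|| > R, scale = R/||x|| = 3/6.29661 = 0.476447, proj(x) = scale * x
proj(x) = [-1.540734, 0.863513, -2.424972]
Step 3: Dot product.
a^T * proj(x) = 3*(-1.540734) - 1*0.863513 - 2*(-2.424972) = -0.6358


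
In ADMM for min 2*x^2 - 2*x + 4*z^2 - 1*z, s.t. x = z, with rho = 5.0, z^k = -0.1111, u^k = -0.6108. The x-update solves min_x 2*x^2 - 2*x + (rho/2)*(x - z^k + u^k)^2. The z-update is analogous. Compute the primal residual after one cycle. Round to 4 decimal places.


ADMM iteration with rho = 5.0, z^k = -0.1111, u^k = -0.6108
Step 1: x-update.
Minimize 2*x^2 - 2*x + (5.0/2)*(x + 0.1111 - 0.6108)^2
FOC: (2*2 + 5.0)*x = 2 + 5.0*(-0.1111 + 0.6108)
x^{k+1} = 0.4998
Step 2: z-update.
Minimize 4*z^2 - 1*z + (5.0/2)*(0.4998 - z - 0.6108)^2
FOC: (2*4 + 5.0)*z = 1 + 5.0*(0.4998 - 0.6108)
z^{k+1} = 0.0342
Step 3: u-update.
u^{k+1} = -0.6108 + 0.4998 - 0.0342 = -0.1452
Step 4: Primal residual = |0.4998 - 0.0342| = 0.4656


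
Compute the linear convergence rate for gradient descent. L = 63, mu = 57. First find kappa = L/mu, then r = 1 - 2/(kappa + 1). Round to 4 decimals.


Step 1: Compute the condition number.
kappa = L/mu = 63/57 = 1.1053
Step 2: Compute the convergence rate.
r = 1 - 2/(kappa + 1) = 1 - 2*mu/(L + mu) = (L - mu)/(L + mu) = 6/120 = 0.05


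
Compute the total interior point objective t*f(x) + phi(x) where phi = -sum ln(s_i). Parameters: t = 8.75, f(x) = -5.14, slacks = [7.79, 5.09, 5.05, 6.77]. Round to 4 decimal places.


Step 1: Compute log-barrier.
ln values: [2.0528, 1.6273, 1.6194, 1.9125]
phi = -(2.0528 + 1.6273 + 1.6194 + 1.9125) = -7.212
Step 2: Compute augmented objective.
t*f(x) = 8.75*-5.14 = -44.975
Total = -44.975 - 7.212 = -52.187


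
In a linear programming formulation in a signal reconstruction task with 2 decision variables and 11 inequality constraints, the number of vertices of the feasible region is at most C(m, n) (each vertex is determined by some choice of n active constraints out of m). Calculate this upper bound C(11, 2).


Each vertex corresponds to some choice of n active constraints out of m, so the number of vertices is at most C(m, n) = m! / (n!(m-n)!).
m = 11, n = 2
Numerator: 11 * 10
Denominator: 2! = 2
C(11, 2) = 55


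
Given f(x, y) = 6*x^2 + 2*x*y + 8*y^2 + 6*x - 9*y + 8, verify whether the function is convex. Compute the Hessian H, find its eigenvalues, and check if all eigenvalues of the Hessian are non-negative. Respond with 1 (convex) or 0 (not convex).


The Hessian of f(x,y) = 6*x^2 + 2*x*y + 8*y^2 + 6*x - 9*y + 8 is:
H = [[12, 2], [2, 16]]
Trace = 12 + 16 = 28
Determinant = 12*16 - (2)^2 = 188
Discriminant = (28)^2 - 4*188 = 32.0
Eigenvalues: lambda_1 = 11.1716, lambda_2 = 16.8284
The function is convex.

1


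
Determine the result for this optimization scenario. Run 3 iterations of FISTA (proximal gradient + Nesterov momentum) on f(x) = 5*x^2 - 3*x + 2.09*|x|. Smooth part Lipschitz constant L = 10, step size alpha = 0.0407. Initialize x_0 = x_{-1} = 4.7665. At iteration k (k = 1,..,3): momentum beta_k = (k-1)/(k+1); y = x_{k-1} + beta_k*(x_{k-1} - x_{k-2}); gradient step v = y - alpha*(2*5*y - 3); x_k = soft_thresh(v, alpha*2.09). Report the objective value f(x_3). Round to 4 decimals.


FISTA on f(x) = 5*x^2 - 3*x + 2.09*|x|
L = 10, alpha = 0.0407
Iteration 1: beta = 0.0, y = 4.7665 + 0.0*(4.7665 - 4.7665) = 4.7665
  grad(y) = 44.665, v = y - alpha*grad = 2.9486
  prox(v) = soft_thresh(2.9486, 0.0851) = 2.8636
Iteration 2: beta = 0.3333, y = 2.8636 + 0.3333*(2.8636 - 4.7665) = 2.2293
  grad(y) = 19.2926, v = y - alpha*grad = 1.4441
  prox(v) = soft_thresh(1.4441, 0.0851) = 1.359
Iteration 3: beta = 0.5, y = 1.359 + 0.5*(1.359 - 2.8636) = 0.6067
  grad(y) = 3.067, v = y - alpha*grad = 0.4819
  prox(v) = soft_thresh(0.4819, 0.0851) = 0.3968
f(x_3) = 5*0.3968^2 - 3*0.3968 + 2.09*|0.3968| = 0.4262


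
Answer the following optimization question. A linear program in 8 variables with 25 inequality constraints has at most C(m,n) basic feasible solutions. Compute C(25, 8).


Each vertex corresponds to some choice of n active constraints out of m, so the number of vertices is at most C(m, n) = m! / (n!(m-n)!).
m = 25, n = 8
Numerator: 25 * 24 * 23 * 22 * 21 * 20 * 19 * 18
Denominator: 8! = 40320
C(25, 8) = 1081575


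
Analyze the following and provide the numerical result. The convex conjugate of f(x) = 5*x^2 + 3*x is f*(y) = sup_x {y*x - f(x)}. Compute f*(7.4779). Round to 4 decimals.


f*(y) = sup_x {y*x - a*x^2 - b*x} = sup_x {(y-b)*x - a*x^2}
FOC: (y - b) - 2a*x = 0 => x* = (y - b)/(2a)
x* = (7.4779 - 3)/(2*5) = 0.4478
f*(7.4779) = (y-b)^2/(4a) = (7.4779 - 3)^2/(4*5)
= 20.0516/20 = 1.0026


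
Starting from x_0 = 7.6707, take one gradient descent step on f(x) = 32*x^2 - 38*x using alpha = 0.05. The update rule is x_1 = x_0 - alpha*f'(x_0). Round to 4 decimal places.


We compute the gradient at x_0 and apply the update.
f'(x) = 64*x - 38
f'(7.6707) = 64*7.6707 - 38 = 452.9248
x_1 = 7.6707 - 0.05*452.9248 = -14.9755


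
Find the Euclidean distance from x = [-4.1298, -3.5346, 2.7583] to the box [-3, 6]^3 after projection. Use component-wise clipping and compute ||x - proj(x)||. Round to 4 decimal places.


Project each component onto [-3, 6].
clip(-4.1298) = -3.0, clip(-3.5346) = -3.0, clip(2.7583) = 2.7583
Projection = [-3.0, -3.0, 2.7583]
Squared diffs: [1.2764, 0.2858, 0.0]
Distance = sqrt(1.5622) = 1.2499


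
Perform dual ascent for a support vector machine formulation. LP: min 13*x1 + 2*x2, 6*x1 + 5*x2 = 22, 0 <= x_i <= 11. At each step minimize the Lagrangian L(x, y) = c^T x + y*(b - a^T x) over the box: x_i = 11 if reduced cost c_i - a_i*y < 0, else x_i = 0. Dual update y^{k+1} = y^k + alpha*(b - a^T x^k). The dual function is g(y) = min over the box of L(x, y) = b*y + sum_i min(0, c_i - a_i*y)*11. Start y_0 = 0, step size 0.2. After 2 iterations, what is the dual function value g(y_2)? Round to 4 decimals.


Dual ascent for LP: min 13*x1 + 2*x2, 6*x1 + 5*x2 = 22, 0 <= x_i <= 11
Step 1: y^k = 0.0, reduced costs: (13.0, 2.0)
  x^k = (0.0, 0.0), subgradient = b - a^T x = 22.0
  y^{k+1} = 0.0 + 0.2*22.0 = 4.4
Step 2: y^k = 4.4, reduced costs: (-13.4, -20.0)
  x^k = (11.0, 11.0), subgradient = b - a^T x = -99.0
  y^{k+1} = 4.4 + 0.2*-99.0 = -15.4
Dual objective at y_2 = -15.4: reduced costs (105.4, 79.0), box minimizer x = (0.0, 0.0)
g(y_2) = b*y + (c1 - a1*y)*x1 + (c2 - a2*y)*x2 = 22*(-15.4) + 105.4*0.0 + 79.0*0.0 = -338.8 + 0.0 + 0.0 = -338.8


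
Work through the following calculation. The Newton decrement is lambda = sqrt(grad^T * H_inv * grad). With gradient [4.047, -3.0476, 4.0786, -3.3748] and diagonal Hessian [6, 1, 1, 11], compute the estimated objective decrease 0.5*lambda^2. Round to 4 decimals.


Step 1: H is diagonal, so H^(-1) * g = [0.6745, -3.0476, 4.0786, -0.3068].
Step 2: g^T H^(-1) g = sum_i g_i^2 / H_ii
  = (4.047)^2/6 + (-3.0476)^2/1 + (4.0786)^2/1 + (-3.3748)^2/11
  = 2.7297 + 9.2879 + 16.635 + 1.0354 = 29.6879
Step 3: Objective decrease = 0.5 * g^T H^(-1) g = 14.844


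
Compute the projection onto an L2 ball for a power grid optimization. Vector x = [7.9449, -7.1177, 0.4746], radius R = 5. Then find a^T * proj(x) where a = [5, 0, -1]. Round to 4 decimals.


Step 1: Compute ||x|| (intermediates to 6 decimals).
||x|| = sqrt(7.9449^2 + (-7.1177)^2 + 0.4746^2) = 10.677469
Step 2: Project.
Since ||x|| > R, scale = R/||x|| = 5/10.677469 = 0.468276, proj(x) = scale * x
proj(x) = [3.720406, -3.333048, 0.222244]
Step 3: Dot product.
a^T * proj(x) = 5*3.720406 + 0*(-3.333048) - 1*0.222244 = 18.3798


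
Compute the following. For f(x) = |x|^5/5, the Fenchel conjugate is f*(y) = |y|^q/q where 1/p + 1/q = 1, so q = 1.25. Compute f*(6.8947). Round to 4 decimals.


The conjugate exponent q satisfies 1/p + 1/q = 1.
p = 5, so q = 5/(5 - 1) = 1.25
|y|^q = 6.8947^1.25 = 11.1723
f*(6.8947) = 11.1723 / 1.25 = 8.9379


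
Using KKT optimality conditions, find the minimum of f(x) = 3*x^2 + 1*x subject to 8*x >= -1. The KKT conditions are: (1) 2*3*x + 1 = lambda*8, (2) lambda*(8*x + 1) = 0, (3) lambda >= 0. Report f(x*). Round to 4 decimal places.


Step 1: Try lambda = 0 (constraint inactive).
x_unc = -1/(2*3) = -0.1667
Check: 8*-0.1667 = -1.3336 < -1 -- violated!
Step 2: Constraint must be active: 8*x = -1
x* = -1/8 = -0.125
lambda = (2*3*(-0.125) + 1)/8 = 0.0313
Step 3: Compute optimal value.
f(x*) = 3*(-0.125)^2 + 1*(-0.125) = -0.0781


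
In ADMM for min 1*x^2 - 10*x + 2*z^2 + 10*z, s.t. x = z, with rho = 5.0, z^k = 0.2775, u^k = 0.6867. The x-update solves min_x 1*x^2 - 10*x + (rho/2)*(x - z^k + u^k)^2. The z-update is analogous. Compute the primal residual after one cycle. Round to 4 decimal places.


ADMM iteration with rho = 5.0, z^k = 0.2775, u^k = 0.6867
Step 1: x-update.
Minimize 1*x^2 - 10*x + (5.0/2)*(x - 0.2775 + 0.6867)^2
FOC: (2*1 + 5.0)*x = 10 + 5.0*(0.2775 - 0.6867)
x^{k+1} = 1.1363
Step 2: z-update.
Minimize 2*z^2 + 10*z + (5.0/2)*(1.1363 - z + 0.6867)^2
FOC: (2*2 + 5.0)*z = -10 + 5.0*(1.1363 + 0.6867)
z^{k+1} = -0.0983
Step 3: u-update.
u^{k+1} = 0.6867 + 1.1363 + 0.0983 = 1.9213
Step 4: Primal residual = |1.1363 + 0.0983| = 1.2346


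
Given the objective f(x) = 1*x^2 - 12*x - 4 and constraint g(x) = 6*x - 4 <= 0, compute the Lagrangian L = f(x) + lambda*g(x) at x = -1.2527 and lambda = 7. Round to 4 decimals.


Step 1: Evaluate f(x).
f(-1.2527) = 1*(-1.2527)^2 - 12*(-1.2527) - 4 = 12.6017
Step 2: Evaluate g(x).
g(-1.2527) = 6*-1.2527 - 4 = -11.5162
Step 3: Compute Lagrangian.
L = 12.6017 + 7*-11.5162 = -68.0117


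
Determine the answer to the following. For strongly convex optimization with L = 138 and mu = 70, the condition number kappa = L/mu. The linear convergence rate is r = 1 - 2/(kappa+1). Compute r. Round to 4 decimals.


Step 1: Compute the condition number.
kappa = L/mu = 138/70 = 1.9714
Step 2: Compute the convergence rate.
r = 1 - 2/(kappa + 1) = 1 - 2*mu/(L + mu) = (L - mu)/(L + mu) = 68/208 = 0.3269


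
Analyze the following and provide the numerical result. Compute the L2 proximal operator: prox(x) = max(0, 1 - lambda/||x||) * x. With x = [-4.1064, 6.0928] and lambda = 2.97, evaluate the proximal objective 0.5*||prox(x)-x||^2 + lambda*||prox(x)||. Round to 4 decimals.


Step 1: Compute ||x||.
||x|| = 7.3474
Step 2: Compute scaling factor.
scale = max(0, 1 - 2.97/7.3474) = 0.5958
Step 3: prox(x) = [-2.4465, 3.63]
||prox(x)|| = 4.3774
Step 4: Proximal objective.
0.5*||prox-x||^2 = 4.4105
lambda*||prox|| = 13.0009
Total = 17.4114


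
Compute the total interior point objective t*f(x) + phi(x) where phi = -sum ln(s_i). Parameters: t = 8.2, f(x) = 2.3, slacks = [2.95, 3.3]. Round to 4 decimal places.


Step 1: Compute log-barrier.
ln values: [1.0818, 1.1939]
phi = -(1.0818 + 1.1939) = -2.2757
Step 2: Compute augmented objective.
t*f(x) = 8.2*2.3 = 18.86
Total = 18.86 - 2.2757 = 16.5843


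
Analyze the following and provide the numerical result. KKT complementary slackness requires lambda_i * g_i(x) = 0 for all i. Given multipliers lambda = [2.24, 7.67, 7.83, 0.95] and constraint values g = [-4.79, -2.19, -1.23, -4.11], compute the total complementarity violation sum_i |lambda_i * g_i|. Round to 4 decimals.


KKT complementary slackness check:
lambda_1 * g_1 = 2.24 * -4.79 = -10.7296
lambda_2 * g_2 = 7.67 * -2.19 = -16.7973
lambda_3 * g_3 = 7.83 * -1.23 = -9.6309
lambda_4 * g_4 = 0.95 * -4.11 = -3.9045
Total violation = 10.7296 + 16.7973 + 9.6309 + 3.9045 = 41.0623


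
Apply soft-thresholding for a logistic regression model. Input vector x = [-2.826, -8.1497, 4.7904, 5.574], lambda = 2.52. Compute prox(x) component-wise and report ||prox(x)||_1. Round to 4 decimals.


Soft-thresholding with lambda = 2.52:
prox(-2.826) = sign(-2.826)*max(|-2.826| - 2.52, 0) = -0.306
prox(-8.1497) = sign(-8.1497)*max(|-8.1497| - 2.52, 0) = -5.6297
prox(4.7904) = sign(4.7904)*max(|4.7904| - 2.52, 0) = 2.2704
prox(5.574) = sign(5.574)*max(|5.574| - 2.52, 0) = 3.054
prox(x) = [-0.306, -5.6297, 2.2704, 3.054]
||prox(x)||_1 = 0.306 + 5.6297 + 2.2704 + 3.054 = 11.2601


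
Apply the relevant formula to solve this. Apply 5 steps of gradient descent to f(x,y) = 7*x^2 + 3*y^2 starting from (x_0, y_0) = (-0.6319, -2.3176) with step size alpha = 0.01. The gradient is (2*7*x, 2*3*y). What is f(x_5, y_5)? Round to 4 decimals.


Gradient descent on f(x,y) = 7*x^2 + 3*y^2.
Starting point: (-0.6319, -2.3176), alpha = 0.01
Step 1: grad_x = 2*7*-0.6319 = -8.8466, grad_y = 2*3*-2.3176 = -13.9056
  x_1 = -0.6319 - 0.01*-8.8466 = -0.5434
  y_1 = -2.3176 - 0.01*-13.9056 = -2.1785
Step 2: grad_x = 2*7*-0.5434 = -7.6081, grad_y = 2*3*-2.1785 = -13.0713
  x_2 = -0.5434 - 0.01*-7.6081 = -0.4674
  y_2 = -2.1785 - 0.01*-13.0713 = -2.0478
Step 3: grad_x = 2*7*-0.4674 = -6.5429, grad_y = 2*3*-2.0478 = -12.287
  x_3 = -0.4674 - 0.01*-6.5429 = -0.4019
  y_3 = -2.0478 - 0.01*-12.287 = -1.925
Step 4: grad_x = 2*7*-0.4019 = -5.6269, grad_y = 2*3*-1.925 = -11.5498
  x_4 = -0.4019 - 0.01*-5.6269 = -0.3457
  y_4 = -1.925 - 0.01*-11.5498 = -1.8095
Step 5: grad_x = 2*7*-0.3457 = -4.8392, grad_y = 2*3*-1.8095 = -10.8568
  x_5 = -0.3457 - 0.01*-4.8392 = -0.2973
  y_5 = -1.8095 - 0.01*-10.8568 = -1.7009
f(-0.2973, -1.7009) = 7*(-0.2973)^2 + 3*(-1.7009)^2 = 9.2977


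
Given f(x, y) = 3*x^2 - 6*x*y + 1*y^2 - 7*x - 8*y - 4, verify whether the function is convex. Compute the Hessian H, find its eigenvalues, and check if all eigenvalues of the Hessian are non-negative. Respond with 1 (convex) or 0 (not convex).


The Hessian of f(x,y) = 3*x^2 - 6*x*y + 1*y^2 - 7*x - 8*y - 4 is:
H = [[6, -6], [-6, 2]]
Trace = 6 + 2 = 8
Determinant = 6*2 - (-6)^2 = -24
Discriminant = (8)^2 - 4*-24 = 160.0
Eigenvalues: lambda_1 = -2.3246, lambda_2 = 10.3246
The function is not convex.

0


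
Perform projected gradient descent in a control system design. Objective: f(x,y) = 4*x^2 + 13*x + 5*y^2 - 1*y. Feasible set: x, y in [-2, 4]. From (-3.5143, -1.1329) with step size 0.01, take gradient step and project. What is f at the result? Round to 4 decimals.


Step 1: Compute gradient at (-3.5143, -1.1329).
grad_x = 2*4*-3.5143 + 13 = -15.1144
grad_y = 2*5*-1.1329 - 1 = -12.329
Step 2: Gradient step.
x_raw = -3.5143 - 0.01*-15.1144 = -3.3632
y_raw = -1.1329 - 0.01*-12.329 = -1.0096
Step 3: Project onto [-2, 4].
x_proj = clip(-3.3632) = -2.0
y_proj = clip(-1.0096) = -1.0096
Step 4: Evaluate f.
f(-2.0, -1.0096) = -3.8938


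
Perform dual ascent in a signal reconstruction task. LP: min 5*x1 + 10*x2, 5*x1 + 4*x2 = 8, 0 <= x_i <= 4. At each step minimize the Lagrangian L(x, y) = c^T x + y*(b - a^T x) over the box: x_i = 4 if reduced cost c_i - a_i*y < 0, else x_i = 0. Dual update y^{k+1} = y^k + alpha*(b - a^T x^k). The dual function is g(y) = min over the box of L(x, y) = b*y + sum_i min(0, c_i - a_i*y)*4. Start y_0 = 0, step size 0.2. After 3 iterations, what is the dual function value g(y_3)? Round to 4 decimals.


Dual ascent for LP: min 5*x1 + 10*x2, 5*x1 + 4*x2 = 8, 0 <= x_i <= 4
Step 1: y^k = 0.0, reduced costs: (5.0, 10.0)
  x^k = (0.0, 0.0), subgradient = b - a^T x = 8.0
  y^{k+1} = 0.0 + 0.2*8.0 = 1.6
Step 2: y^k = 1.6, reduced costs: (-3.0, 3.6)
  x^k = (4.0, 0.0), subgradient = b - a^T x = -12.0
  y^{k+1} = 1.6 + 0.2*-12.0 = -0.8
Step 3: y^k = -0.8, reduced costs: (9.0, 13.2)
  x^k = (0.0, 0.0), subgradient = b - a^T x = 8.0
  y^{k+1} = -0.8 + 0.2*8.0 = 0.8
Dual objective at y_3 = 0.8: reduced costs (1.0, 6.8), box minimizer x = (0.0, 0.0)
g(y_3) = b*y + (c1 - a1*y)*x1 + (c2 - a2*y)*x2 = 8*0.8 + 1.0*0.0 + 6.8*0.0 = 6.4 + 0.0 + 0.0 = 6.4


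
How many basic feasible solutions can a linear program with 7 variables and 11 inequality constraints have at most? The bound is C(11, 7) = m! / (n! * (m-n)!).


Each vertex corresponds to some choice of n active constraints out of m, so the number of vertices is at most C(m, n) = m! / (n!(m-n)!).
m = 11, n = 7
Numerator: 11 * 10 * 9 * 8 * 7 * 6 * 5
Denominator: 7! = 5040
C(11, 7) = 330


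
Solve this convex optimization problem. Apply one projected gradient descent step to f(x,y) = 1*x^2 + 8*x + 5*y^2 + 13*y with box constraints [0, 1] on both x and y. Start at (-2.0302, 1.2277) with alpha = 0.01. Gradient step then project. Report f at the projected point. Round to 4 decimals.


Step 1: Compute gradient at (-2.0302, 1.2277).
grad_x = 2*1*-2.0302 + 8 = 3.9396
grad_y = 2*5*1.2277 + 13 = 25.277
Step 2: Gradient step.
x_raw = -2.0302 - 0.01*3.9396 = -2.0696
y_raw = 1.2277 - 0.01*25.277 = 0.9749
Step 3: Project onto [0, 1].
x_proj = clip(-2.0696) = 0.0
y_proj = clip(0.9749) = 0.9749
Step 4: Evaluate f.
f(0.0, 0.9749) = 17.4265


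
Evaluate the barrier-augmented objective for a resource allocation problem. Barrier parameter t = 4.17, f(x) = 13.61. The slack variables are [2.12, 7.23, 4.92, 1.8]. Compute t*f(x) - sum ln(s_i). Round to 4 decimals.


Step 1: Compute log-barrier.
ln values: [0.7514, 1.9782, 1.5933, 0.5878]
phi = -(0.7514 + 1.9782 + 1.5933 + 0.5878) = -4.9108
Step 2: Compute augmented objective.
t*f(x) = 4.17*13.61 = 56.7537
Total = 56.7537 - 4.9108 = 51.8429


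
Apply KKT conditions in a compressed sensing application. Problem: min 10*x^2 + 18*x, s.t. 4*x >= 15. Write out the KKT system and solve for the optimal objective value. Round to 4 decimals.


Step 1: Try lambda = 0 (constraint inactive).
x_unc = -18/(2*10) = -0.9
Check: 4*-0.9 = -3.6 < 15 -- violated!
Step 2: Constraint must be active: 4*x = 15
x* = 15/4 = 3.75
lambda = (2*10*3.75 + 18)/4 = 23.25
Step 3: Compute optimal value.
f(x*) = 10*3.75^2 + 18*3.75 = 208.125


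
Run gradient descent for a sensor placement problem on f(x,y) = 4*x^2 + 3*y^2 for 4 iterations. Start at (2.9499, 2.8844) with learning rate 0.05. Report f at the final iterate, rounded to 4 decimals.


Gradient descent on f(x,y) = 4*x^2 + 3*y^2.
Starting point: (2.9499, 2.8844), alpha = 0.05
Step 1: grad_x = 2*4*2.9499 = 23.5992, grad_y = 2*3*2.8844 = 17.3064
  x_1 = 2.9499 - 0.05*23.5992 = 1.7699
  y_1 = 2.8844 - 0.05*17.3064 = 2.0191
Step 2: grad_x = 2*4*1.7699 = 14.1595, grad_y = 2*3*2.0191 = 12.1145
  x_2 = 1.7699 - 0.05*14.1595 = 1.062
  y_2 = 2.0191 - 0.05*12.1145 = 1.4134
Step 3: grad_x = 2*4*1.062 = 8.4957, grad_y = 2*3*1.4134 = 8.4801
  x_3 = 1.062 - 0.05*8.4957 = 0.6372
  y_3 = 1.4134 - 0.05*8.4801 = 0.9893
Step 4: grad_x = 2*4*0.6372 = 5.0974, grad_y = 2*3*0.9893 = 5.9361
  x_4 = 0.6372 - 0.05*5.0974 = 0.3823
  y_4 = 0.9893 - 0.05*5.9361 = 0.6925
f(0.3823, 0.6925) = 4*0.3823^2 + 3*0.6925^2 = 2.0235


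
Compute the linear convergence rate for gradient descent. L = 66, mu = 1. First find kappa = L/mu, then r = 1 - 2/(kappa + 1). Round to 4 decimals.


Step 1: Compute the condition number.
kappa = L/mu = 66/1 = 66.0
Step 2: Compute the convergence rate.
r = 1 - 2/(kappa + 1) = 1 - 2*mu/(L + mu) = (L - mu)/(L + mu) = 65/67 = 0.9701


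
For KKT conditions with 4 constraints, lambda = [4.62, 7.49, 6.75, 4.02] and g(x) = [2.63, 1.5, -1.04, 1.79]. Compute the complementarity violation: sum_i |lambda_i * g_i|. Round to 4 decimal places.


KKT complementary slackness check:
lambda_1 * g_1 = 4.62 * 2.63 = 12.1506
lambda_2 * g_2 = 7.49 * 1.5 = 11.235
lambda_3 * g_3 = 6.75 * -1.04 = -7.02
lambda_4 * g_4 = 4.02 * 1.79 = 7.1958
Total violation = 12.1506 + 11.235 + 7.02 + 7.1958 = 37.6014


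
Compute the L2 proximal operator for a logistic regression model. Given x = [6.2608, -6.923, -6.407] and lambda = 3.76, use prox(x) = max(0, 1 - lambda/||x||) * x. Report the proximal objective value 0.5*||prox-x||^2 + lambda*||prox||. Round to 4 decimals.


Step 1: Compute ||x||.
||x|| = 11.3214
Step 2: Compute scaling factor.
scale = max(0, 1 - 3.76/11.3214) = 0.6679
Step 3: prox(x) = [4.1815, -4.6238, -4.2792]
||prox(x)|| = 7.5614
Step 4: Proximal objective.
0.5*||prox-x||^2 = 7.0688
lambda*||prox|| = 28.4309
Total = 35.4998


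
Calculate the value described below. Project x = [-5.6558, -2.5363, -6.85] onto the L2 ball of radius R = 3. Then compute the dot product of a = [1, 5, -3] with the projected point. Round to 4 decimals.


Step 1: Compute ||x|| (intermediates to 6 decimals).
||x|| = sqrt((-5.6558)^2 + (-2.5363)^2 + (-6.85)^2) = 9.238149
Step 2: Project.
Since ||x|| > R, scale = R/||x|| = 3/9.238149 = 0.32474, proj(x) = scale * x
proj(x) = [-1.836664, -0.823638, -2.224469]
Step 3: Dot product.
a^T * proj(x) = 1*(-1.836664) + 5*(-0.823638) - 3*(-2.224469) = 0.7186


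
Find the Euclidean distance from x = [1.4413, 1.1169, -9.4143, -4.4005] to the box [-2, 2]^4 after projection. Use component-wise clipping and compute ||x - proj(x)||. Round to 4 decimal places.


Project each component onto [-2, 2].
clip(1.4413) = 1.4413, clip(1.1169) = 1.1169, clip(-9.4143) = -2.0, clip(-4.4005) = -2.0
Projection = [1.4413, 1.1169, -2.0, -2.0]
Squared diffs: [0.0, 0.0, 54.9718, 5.7624]
Distance = sqrt(60.7342) = 7.7932


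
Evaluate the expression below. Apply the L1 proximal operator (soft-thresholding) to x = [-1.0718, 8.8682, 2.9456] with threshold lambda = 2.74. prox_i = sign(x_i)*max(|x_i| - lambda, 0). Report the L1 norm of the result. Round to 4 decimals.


Soft-thresholding with lambda = 2.74:
prox(-1.0718) = sign(-1.0718)*max(|-1.0718| - 2.74, 0) = 0.0
prox(8.8682) = sign(8.8682)*max(|8.8682| - 2.74, 0) = 6.1282
prox(2.9456) = sign(2.9456)*max(|2.9456| - 2.74, 0) = 0.2056
prox(x) = [0.0, 6.1282, 0.2056]
||prox(x)||_1 = 0.0 + 6.1282 + 0.2056 = 6.3338


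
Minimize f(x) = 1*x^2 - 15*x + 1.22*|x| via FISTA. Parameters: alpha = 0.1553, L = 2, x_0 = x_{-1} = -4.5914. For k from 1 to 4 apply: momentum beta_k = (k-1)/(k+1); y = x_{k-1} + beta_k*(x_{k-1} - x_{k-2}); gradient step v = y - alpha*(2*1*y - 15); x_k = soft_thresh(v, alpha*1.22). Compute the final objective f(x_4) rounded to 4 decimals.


FISTA on f(x) = 1*x^2 - 15*x + 1.22*|x|
L = 2, alpha = 0.1553
Iteration 1: beta = 0.0, y = -4.5914 + 0.0*(-4.5914 + 4.5914) = -4.5914
  grad(y) = -24.1828, v = y - alpha*grad = -0.8358
  prox(v) = soft_thresh(-0.8358, 0.1895) = -0.6463
Iteration 2: beta = 0.3333, y = -0.6463 + 0.3333*(-0.6463 + 4.5914) = 0.6687
  grad(y) = -13.6627, v = y - alpha*grad = 2.7905
  prox(v) = soft_thresh(2.7905, 0.1895) = 2.601
Iteration 3: beta = 0.5, y = 2.601 + 0.5*(2.601 + 0.6463) = 4.2247
  grad(y) = -6.5506, v = y - alpha*grad = 5.242
  prox(v) = soft_thresh(5.242, 0.1895) = 5.0525
Iteration 4: beta = 0.6, y = 5.0525 + 0.6*(5.0525 - 2.601) = 6.5235
  grad(y) = -1.9531, v = y - alpha*grad = 6.8268
  prox(v) = soft_thresh(6.8268, 0.1895) = 6.6373
f(x_4) = 1*6.6373^2 - 15*6.6373 + 1.22*|6.6373| = -47.4082


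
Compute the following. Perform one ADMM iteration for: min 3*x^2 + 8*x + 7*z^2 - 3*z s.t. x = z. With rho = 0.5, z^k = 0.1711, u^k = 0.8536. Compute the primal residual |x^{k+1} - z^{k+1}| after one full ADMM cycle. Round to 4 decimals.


ADMM iteration with rho = 0.5, z^k = 0.1711, u^k = 0.8536
Step 1: x-update.
Minimize 3*x^2 + 8*x + (0.5/2)*(x - 0.1711 + 0.8536)^2
FOC: (2*3 + 0.5)*x = -8 + 0.5*(0.1711 - 0.8536)
x^{k+1} = -1.2833
Step 2: z-update.
Minimize 7*z^2 - 3*z + (0.5/2)*(-1.2833 - z + 0.8536)^2
FOC: (2*7 + 0.5)*z = 3 + 0.5*(-1.2833 + 0.8536)
z^{k+1} = 0.1921
Step 3: u-update.
u^{k+1} = 0.8536 - 1.2833 - 0.1921 = -0.6217
Step 4: Primal residual = |-1.2833 - 0.1921| = 1.4753


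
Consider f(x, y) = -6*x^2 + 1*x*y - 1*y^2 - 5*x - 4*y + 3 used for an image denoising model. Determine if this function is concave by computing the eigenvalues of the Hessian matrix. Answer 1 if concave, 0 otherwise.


The Hessian of f(x,y) = -6*x^2 + 1*x*y - 1*y^2 - 5*x - 4*y + 3 is:
H = [[-12, 1], [1, -2]]
Trace = -12 - 2 = -14
Determinant = -12*-2 - (1)^2 = 23
Discriminant = (-14)^2 - 4*23 = 104.0
Eigenvalues: lambda_1 = -12.099, lambda_2 = -1.901
The function is concave.

1


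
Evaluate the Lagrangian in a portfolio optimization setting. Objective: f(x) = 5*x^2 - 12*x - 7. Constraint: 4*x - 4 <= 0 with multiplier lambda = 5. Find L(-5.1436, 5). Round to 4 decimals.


Step 1: Evaluate f(x).
f(-5.1436) = 5*(-5.1436)^2 - 12*(-5.1436) - 7 = 187.0063
Step 2: Evaluate g(x).
g(-5.1436) = 4*-5.1436 - 4 = -24.5744
Step 3: Compute Lagrangian.
L = 187.0063 + 5*-24.5744 = 64.1343


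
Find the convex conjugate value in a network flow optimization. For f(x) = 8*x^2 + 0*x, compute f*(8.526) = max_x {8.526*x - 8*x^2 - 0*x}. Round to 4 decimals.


f*(y) = sup_x {y*x - a*x^2 - b*x} = sup_x {(y-b)*x - a*x^2}
FOC: (y - b) - 2a*x = 0 => x* = (y - b)/(2a)
x* = (8.526 - 0)/(2*8) = 0.5329
f*(8.526) = (y-b)^2/(4a) = (8.526 - 0)^2/(4*8)
= 72.6927/32 = 2.2716


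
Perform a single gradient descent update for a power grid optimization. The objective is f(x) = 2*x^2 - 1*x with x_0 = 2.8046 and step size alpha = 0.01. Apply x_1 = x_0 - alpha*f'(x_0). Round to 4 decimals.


We compute the gradient at x_0 and apply the update.
f'(x) = 4*x - 1
f'(2.8046) = 4*2.8046 - 1 = 10.2184
x_1 = 2.8046 - 0.01*10.2184 = 2.7024


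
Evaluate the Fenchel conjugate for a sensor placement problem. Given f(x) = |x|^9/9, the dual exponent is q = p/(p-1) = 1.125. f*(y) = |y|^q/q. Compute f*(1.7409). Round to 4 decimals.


The conjugate exponent q satisfies 1/p + 1/q = 1.
p = 9, so q = 9/(9 - 1) = 1.125
|y|^q = 1.7409^1.125 = 1.8658
f*(1.7409) = 1.8658 / 1.125 = 1.6585


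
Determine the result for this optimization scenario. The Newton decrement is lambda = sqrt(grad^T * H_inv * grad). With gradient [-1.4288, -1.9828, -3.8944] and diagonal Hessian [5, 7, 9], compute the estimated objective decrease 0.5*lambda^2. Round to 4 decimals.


Step 1: H is diagonal, so H^(-1) * g = [-0.2858, -0.2833, -0.4327].
Step 2: g^T H^(-1) g = sum_i g_i^2 / H_ii
  = (-1.4288)^2/5 + (-1.9828)^2/7 + (-3.8944)^2/9
  = 0.4083 + 0.5616 + 1.6852 = 2.6551
Step 3: Objective decrease = 0.5 * g^T H^(-1) g = 1.3275


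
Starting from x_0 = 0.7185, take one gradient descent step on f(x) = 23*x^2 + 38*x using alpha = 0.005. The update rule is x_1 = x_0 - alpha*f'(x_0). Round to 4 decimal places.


We compute the gradient at x_0 and apply the update.
f'(x) = 46*x + 38
f'(0.7185) = 46*0.7185 + 38 = 71.051
x_1 = 0.7185 - 0.005*71.051 = 0.3632


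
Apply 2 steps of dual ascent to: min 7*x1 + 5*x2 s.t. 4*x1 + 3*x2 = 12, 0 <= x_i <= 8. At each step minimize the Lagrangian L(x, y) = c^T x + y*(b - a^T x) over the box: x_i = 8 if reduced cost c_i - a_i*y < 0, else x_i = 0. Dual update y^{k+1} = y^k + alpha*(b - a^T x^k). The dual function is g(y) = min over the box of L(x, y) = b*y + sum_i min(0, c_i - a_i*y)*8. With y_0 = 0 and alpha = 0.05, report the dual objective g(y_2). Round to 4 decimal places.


Dual ascent for LP: min 7*x1 + 5*x2, 4*x1 + 3*x2 = 12, 0 <= x_i <= 8
Step 1: y^k = 0.0, reduced costs: (7.0, 5.0)
  x^k = (0.0, 0.0), subgradient = b - a^T x = 12.0
  y^{k+1} = 0.0 + 0.05*12.0 = 0.6
Step 2: y^k = 0.6, reduced costs: (4.6, 3.2)
  x^k = (0.0, 0.0), subgradient = b - a^T x = 12.0
  y^{k+1} = 0.6 + 0.05*12.0 = 1.2
Dual objective at y_2 = 1.2: reduced costs (2.2, 1.4), box minimizer x = (0.0, 0.0)
g(y_2) = b*y + (c1 - a1*y)*x1 + (c2 - a2*y)*x2 = 12*1.2 + 2.2*0.0 + 1.4*0.0 = 14.4 + 0.0 + 0.0 = 14.4


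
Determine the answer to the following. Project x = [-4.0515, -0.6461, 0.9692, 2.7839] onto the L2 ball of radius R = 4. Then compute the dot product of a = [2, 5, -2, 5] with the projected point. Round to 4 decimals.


Step 1: Compute ||x|| (intermediates to 6 decimals).
||x|| = sqrt((-4.0515)^2 + (-0.6461)^2 + 0.9692^2 + 2.7839^2) = 5.051885
Step 2: Project.
Since ||x|| > R, scale = R/||x|| = 4/5.051885 = 0.791784, proj(x) = scale * x
proj(x) = [-3.207913, -0.511572, 0.767397, 2.204247]
Step 3: Dot product.
a^T * proj(x) = 2*(-3.207913) + 5*(-0.511572) - 2*0.767397 + 5*2.204247 = 0.5128


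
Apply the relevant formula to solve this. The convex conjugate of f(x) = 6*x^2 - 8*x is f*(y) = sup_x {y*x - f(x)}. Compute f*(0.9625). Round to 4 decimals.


f*(y) = sup_x {y*x - a*x^2 - b*x} = sup_x {(y-b)*x - a*x^2}
FOC: (y - b) - 2a*x = 0 => x* = (y - b)/(2a)
x* = (0.9625 + 8)/(2*6) = 0.7469
f*(0.9625) = (y-b)^2/(4a) = (0.9625 + 8)^2/(4*6)
= 80.3264/24 = 3.3469


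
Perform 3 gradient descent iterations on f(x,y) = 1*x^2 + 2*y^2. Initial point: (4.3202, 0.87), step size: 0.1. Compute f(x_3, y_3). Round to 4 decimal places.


Gradient descent on f(x,y) = 1*x^2 + 2*y^2.
Starting point: (4.3202, 0.87), alpha = 0.1
Step 1: grad_x = 2*1*4.3202 = 8.6404, grad_y = 2*2*0.87 = 3.48
  x_1 = 4.3202 - 0.1*8.6404 = 3.4562
  y_1 = 0.87 - 0.1*3.48 = 0.522
Step 2: grad_x = 2*1*3.4562 = 6.9123, grad_y = 2*2*0.522 = 2.088
  x_2 = 3.4562 - 0.1*6.9123 = 2.7649
  y_2 = 0.522 - 0.1*2.088 = 0.3132
Step 3: grad_x = 2*1*2.7649 = 5.5299, grad_y = 2*2*0.3132 = 1.2528
  x_3 = 2.7649 - 0.1*5.5299 = 2.2119
  y_3 = 0.3132 - 0.1*1.2528 = 0.1879
f(2.2119, 0.1879) = 1*2.2119^2 + 2*0.1879^2 = 4.9633


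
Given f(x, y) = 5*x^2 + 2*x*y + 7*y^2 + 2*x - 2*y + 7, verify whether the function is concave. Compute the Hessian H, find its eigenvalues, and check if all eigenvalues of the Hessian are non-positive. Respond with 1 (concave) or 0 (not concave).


The Hessian of f(x,y) = 5*x^2 + 2*x*y + 7*y^2 + 2*x - 2*y + 7 is:
H = [[10, 2], [2, 14]]
Trace = 10 + 14 = 24
Determinant = 10*14 - (2)^2 = 136
Discriminant = (24)^2 - 4*136 = 32.0
Eigenvalues: lambda_1 = 9.1716, lambda_2 = 14.8284
The function is not concave.

0


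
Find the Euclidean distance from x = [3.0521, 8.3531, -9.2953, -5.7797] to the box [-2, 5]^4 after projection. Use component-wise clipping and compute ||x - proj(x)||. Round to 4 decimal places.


Project each component onto [-2, 5].
clip(3.0521) = 3.0521, clip(8.3531) = 5.0, clip(-9.2953) = -2.0, clip(-5.7797) = -2.0
Projection = [3.0521, 5.0, -2.0, -2.0]
Squared diffs: [0.0, 11.2433, 53.2214, 14.2861]
Distance = sqrt(78.7508) = 8.8742


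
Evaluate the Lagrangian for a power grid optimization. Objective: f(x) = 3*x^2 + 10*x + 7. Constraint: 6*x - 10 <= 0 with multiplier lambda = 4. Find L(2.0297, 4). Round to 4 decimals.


Step 1: Evaluate f(x).
f(2.0297) = 3*2.0297^2 + 10*2.0297 + 7 = 39.656
Step 2: Evaluate g(x).
g(2.0297) = 6*2.0297 - 10 = 2.1782
Step 3: Compute Lagrangian.
L = 39.656 + 4*2.1782 = 48.3688


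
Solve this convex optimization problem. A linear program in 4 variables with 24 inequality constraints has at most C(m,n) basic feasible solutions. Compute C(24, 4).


Each vertex corresponds to some choice of n active constraints out of m, so the number of vertices is at most C(m, n) = m! / (n!(m-n)!).
m = 24, n = 4
Numerator: 24 * 23 * 22 * 21
Denominator: 4! = 24
C(24, 4) = 10626


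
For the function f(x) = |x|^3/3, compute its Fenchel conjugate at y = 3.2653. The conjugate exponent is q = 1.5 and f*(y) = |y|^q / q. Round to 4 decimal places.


The conjugate exponent q satisfies 1/p + 1/q = 1.
p = 3, so q = 3/(3 - 1) = 1.5
|y|^q = 3.2653^1.5 = 5.9004
f*(3.2653) = 5.9004 / 1.5 = 3.9336


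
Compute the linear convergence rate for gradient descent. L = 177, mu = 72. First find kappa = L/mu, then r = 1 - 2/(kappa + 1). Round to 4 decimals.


Step 1: Compute the condition number.
kappa = L/mu = 177/72 = 2.4583
Step 2: Compute the convergence rate.
r = 1 - 2/(kappa + 1) = 1 - 2*mu/(L + mu) = (L - mu)/(L + mu) = 105/249 = 0.4217


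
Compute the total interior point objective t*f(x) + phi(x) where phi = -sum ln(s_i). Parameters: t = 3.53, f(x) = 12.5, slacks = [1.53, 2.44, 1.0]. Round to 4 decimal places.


Step 1: Compute log-barrier.
ln values: [0.4253, 0.892, 0.0]
phi = -(0.4253 + 0.892 + 0.0) = -1.3173
Step 2: Compute augmented objective.
t*f(x) = 3.53*12.5 = 44.125
Total = 44.125 - 1.3173 = 42.8077
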